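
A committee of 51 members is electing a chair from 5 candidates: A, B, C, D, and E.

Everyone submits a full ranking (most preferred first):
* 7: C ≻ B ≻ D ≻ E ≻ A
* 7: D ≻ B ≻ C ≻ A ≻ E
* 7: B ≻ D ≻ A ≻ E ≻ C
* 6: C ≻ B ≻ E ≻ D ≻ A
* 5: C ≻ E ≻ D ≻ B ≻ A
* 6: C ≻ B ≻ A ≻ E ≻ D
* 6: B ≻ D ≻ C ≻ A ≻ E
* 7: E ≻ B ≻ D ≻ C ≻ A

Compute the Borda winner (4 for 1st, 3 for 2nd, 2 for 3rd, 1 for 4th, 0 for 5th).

A: 7×0 + 7×1 + 7×2 + 6×0 + 5×0 + 6×2 + 6×1 + 7×0 = 39
B: 7×3 + 7×3 + 7×4 + 6×3 + 5×1 + 6×3 + 6×4 + 7×3 = 156
C: 7×4 + 7×2 + 7×0 + 6×4 + 5×4 + 6×4 + 6×2 + 7×1 = 129
D: 7×2 + 7×4 + 7×3 + 6×1 + 5×2 + 6×0 + 6×3 + 7×2 = 111
E: 7×1 + 7×0 + 7×1 + 6×2 + 5×3 + 6×1 + 6×0 + 7×4 = 75

B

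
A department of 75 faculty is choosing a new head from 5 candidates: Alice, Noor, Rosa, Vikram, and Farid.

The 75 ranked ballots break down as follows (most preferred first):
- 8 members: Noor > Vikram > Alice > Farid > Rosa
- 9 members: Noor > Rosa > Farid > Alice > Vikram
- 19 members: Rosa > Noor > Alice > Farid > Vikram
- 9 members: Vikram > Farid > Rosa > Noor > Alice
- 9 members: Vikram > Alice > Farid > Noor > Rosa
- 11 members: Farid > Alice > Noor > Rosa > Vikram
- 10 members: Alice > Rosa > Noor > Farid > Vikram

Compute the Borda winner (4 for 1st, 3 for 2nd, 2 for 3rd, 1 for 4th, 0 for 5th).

Alice: 8×2 + 9×1 + 19×2 + 9×0 + 9×3 + 11×3 + 10×4 = 163
Noor: 8×4 + 9×4 + 19×3 + 9×1 + 9×1 + 11×2 + 10×2 = 185
Rosa: 8×0 + 9×3 + 19×4 + 9×2 + 9×0 + 11×1 + 10×3 = 162
Vikram: 8×3 + 9×0 + 19×0 + 9×4 + 9×4 + 11×0 + 10×0 = 96
Farid: 8×1 + 9×2 + 19×1 + 9×3 + 9×2 + 11×4 + 10×1 = 144

Noor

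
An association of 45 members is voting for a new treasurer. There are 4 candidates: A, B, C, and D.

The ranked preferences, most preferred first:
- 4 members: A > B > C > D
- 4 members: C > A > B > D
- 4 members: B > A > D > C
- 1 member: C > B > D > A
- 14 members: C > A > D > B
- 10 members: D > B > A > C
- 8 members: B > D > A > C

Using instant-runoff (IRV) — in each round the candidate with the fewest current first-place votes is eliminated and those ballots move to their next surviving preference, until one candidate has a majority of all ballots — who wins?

Round 1: A 4, B 12, C 19, D 10. A eliminated.
Round 2: B 16, C 19, D 10. D eliminated.
Round 3: B 26, C 19. B has a majority (≥23).

B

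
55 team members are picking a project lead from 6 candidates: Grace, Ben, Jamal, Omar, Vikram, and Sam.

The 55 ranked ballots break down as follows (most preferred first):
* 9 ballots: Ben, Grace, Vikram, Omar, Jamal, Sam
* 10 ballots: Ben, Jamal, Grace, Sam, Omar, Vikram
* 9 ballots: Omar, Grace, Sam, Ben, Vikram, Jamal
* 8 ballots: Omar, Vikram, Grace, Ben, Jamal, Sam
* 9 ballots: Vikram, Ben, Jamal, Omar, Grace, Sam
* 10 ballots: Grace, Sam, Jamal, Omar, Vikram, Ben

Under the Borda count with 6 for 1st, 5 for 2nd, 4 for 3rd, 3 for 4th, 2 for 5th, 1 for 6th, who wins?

Grace: 9×5 + 10×4 + 9×5 + 8×4 + 9×2 + 10×6 = 240
Ben: 9×6 + 10×6 + 9×3 + 8×3 + 9×5 + 10×1 = 220
Jamal: 9×2 + 10×5 + 9×1 + 8×2 + 9×4 + 10×4 = 169
Omar: 9×3 + 10×2 + 9×6 + 8×6 + 9×3 + 10×3 = 206
Vikram: 9×4 + 10×1 + 9×2 + 8×5 + 9×6 + 10×2 = 178
Sam: 9×1 + 10×3 + 9×4 + 8×1 + 9×1 + 10×5 = 142

Grace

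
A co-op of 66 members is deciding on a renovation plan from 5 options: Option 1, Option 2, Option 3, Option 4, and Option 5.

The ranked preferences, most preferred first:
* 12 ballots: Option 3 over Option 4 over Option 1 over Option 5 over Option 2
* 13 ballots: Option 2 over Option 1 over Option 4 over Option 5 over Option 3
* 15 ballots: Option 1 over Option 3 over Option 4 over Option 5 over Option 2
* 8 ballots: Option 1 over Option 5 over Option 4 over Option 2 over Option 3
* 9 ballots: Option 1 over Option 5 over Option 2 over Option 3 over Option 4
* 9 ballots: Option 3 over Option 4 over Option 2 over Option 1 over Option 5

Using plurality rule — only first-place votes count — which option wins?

Option 1

First-place votes: Option 1 32, Option 2 13, Option 3 21, Option 4 0, Option 5 0.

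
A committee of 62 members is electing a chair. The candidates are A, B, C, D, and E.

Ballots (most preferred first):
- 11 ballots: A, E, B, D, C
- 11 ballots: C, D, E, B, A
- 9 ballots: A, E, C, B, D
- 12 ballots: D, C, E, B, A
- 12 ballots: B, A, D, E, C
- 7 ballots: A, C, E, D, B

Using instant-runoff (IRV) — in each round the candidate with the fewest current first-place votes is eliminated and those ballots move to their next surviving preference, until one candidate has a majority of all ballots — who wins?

A

Round 1: A 27, B 12, C 11, D 12, E 0. E eliminated.
Round 2: A 27, B 12, C 11, D 12. C eliminated.
Round 3: A 27, B 12, D 23. B eliminated.
Round 4: A 39, D 23. A has a majority (≥32).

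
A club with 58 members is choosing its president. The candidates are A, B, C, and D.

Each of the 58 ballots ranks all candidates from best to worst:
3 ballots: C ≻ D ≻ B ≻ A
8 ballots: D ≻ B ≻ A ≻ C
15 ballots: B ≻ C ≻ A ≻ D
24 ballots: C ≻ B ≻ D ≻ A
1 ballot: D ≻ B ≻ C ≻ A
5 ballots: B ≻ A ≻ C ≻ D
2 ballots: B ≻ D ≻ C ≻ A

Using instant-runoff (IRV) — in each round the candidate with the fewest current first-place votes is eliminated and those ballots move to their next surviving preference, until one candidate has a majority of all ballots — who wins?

B

Round 1: A 0, B 22, C 27, D 9. A eliminated.
Round 2: B 22, C 27, D 9. D eliminated.
Round 3: B 31, C 27. B has a majority (≥30).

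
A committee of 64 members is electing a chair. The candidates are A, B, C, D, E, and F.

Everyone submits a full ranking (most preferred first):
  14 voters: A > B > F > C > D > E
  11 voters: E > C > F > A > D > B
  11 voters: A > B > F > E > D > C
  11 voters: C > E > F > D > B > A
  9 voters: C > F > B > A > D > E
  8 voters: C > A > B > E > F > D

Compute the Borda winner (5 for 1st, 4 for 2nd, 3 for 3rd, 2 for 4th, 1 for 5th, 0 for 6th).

C

A: 14×5 + 11×2 + 11×5 + 11×0 + 9×2 + 8×4 = 197
B: 14×4 + 11×0 + 11×4 + 11×1 + 9×3 + 8×3 = 162
C: 14×2 + 11×4 + 11×0 + 11×5 + 9×5 + 8×5 = 212
D: 14×1 + 11×1 + 11×1 + 11×2 + 9×1 + 8×0 = 67
E: 14×0 + 11×5 + 11×2 + 11×4 + 9×0 + 8×2 = 137
F: 14×3 + 11×3 + 11×3 + 11×3 + 9×4 + 8×1 = 185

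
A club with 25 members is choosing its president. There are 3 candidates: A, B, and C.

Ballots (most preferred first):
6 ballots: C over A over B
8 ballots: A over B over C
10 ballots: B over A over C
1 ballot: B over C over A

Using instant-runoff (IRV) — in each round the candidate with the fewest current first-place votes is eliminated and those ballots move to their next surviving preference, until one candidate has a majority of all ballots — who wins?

A

Round 1: A 8, B 11, C 6. C eliminated.
Round 2: A 14, B 11. A has a majority (≥13).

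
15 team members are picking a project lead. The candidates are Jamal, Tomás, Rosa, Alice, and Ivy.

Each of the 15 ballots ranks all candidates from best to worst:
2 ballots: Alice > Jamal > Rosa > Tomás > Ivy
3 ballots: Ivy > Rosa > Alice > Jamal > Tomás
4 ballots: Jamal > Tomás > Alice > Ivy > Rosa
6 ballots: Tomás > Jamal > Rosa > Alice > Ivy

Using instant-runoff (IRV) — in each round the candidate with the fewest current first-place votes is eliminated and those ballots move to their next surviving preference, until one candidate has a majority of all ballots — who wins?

Round 1: Jamal 4, Tomás 6, Rosa 0, Alice 2, Ivy 3. Rosa eliminated.
Round 2: Jamal 4, Tomás 6, Alice 2, Ivy 3. Alice eliminated.
Round 3: Jamal 6, Tomás 6, Ivy 3. Ivy eliminated.
Round 4: Jamal 9, Tomás 6. Jamal has a majority (≥8).

Jamal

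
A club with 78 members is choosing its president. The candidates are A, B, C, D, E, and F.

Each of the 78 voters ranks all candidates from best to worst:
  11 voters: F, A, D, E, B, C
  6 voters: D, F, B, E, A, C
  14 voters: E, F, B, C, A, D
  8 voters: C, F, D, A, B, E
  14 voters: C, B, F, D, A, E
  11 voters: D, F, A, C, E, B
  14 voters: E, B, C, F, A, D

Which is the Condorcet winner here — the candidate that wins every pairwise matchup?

F

F vs A: 78–0
F vs B: 50–28
F vs C: 42–36
F vs D: 61–17
F vs E: 50–28
F beats every other candidate.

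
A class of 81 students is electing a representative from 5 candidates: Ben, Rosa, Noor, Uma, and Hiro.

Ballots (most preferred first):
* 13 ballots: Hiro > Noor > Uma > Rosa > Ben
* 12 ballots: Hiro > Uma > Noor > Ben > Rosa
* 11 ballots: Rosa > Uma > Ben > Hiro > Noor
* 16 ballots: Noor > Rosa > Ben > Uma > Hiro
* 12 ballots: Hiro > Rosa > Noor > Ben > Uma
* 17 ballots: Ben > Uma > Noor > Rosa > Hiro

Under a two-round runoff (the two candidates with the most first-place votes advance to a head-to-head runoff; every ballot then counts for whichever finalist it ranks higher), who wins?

Ben

Round 1 first-place votes: Ben 17, Rosa 11, Noor 16, Uma 0, Hiro 37. Hiro and Ben advance.
Runoff: Hiro is ranked above Ben on 37 ballots, Ben above Hiro on 44.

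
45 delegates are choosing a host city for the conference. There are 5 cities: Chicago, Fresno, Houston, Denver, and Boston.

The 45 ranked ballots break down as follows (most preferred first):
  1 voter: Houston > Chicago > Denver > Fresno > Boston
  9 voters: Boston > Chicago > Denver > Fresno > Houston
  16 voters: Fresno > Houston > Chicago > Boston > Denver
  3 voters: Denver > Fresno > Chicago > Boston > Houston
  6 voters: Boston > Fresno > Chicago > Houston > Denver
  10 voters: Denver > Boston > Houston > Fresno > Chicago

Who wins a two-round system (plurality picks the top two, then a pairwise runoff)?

Round 1 first-place votes: Chicago 0, Fresno 16, Houston 1, Denver 13, Boston 15. Fresno and Boston advance.
Runoff: Fresno is ranked above Boston on 20 ballots, Boston above Fresno on 25.

Boston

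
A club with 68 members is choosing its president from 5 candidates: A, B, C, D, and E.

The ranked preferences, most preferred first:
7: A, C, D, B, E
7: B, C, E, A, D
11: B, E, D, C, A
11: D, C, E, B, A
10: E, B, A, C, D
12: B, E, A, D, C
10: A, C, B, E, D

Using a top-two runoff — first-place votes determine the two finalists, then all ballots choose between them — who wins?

B

Round 1 first-place votes: A 17, B 30, C 0, D 11, E 10. B and A advance.
Runoff: B is ranked above A on 51 ballots, A above B on 17.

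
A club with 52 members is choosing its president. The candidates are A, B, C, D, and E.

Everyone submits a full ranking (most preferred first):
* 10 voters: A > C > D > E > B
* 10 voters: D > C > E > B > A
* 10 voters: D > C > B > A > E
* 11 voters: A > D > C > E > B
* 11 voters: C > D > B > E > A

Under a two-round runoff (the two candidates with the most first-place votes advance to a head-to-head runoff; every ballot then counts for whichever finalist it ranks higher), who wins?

D

Round 1 first-place votes: A 21, B 0, C 11, D 20, E 0. A and D advance.
Runoff: A is ranked above D on 21 ballots, D above A on 31.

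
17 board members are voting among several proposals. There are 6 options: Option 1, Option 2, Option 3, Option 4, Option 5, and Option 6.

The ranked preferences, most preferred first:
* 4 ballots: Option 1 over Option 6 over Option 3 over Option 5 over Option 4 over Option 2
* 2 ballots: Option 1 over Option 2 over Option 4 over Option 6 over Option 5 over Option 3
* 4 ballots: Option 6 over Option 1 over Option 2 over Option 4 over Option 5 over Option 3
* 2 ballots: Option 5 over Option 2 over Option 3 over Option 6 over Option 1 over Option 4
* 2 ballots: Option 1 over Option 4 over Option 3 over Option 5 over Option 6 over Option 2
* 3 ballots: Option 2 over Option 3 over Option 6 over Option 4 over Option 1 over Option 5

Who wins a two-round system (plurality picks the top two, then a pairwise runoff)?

Option 6

Round 1 first-place votes: Option 1 8, Option 2 3, Option 3 0, Option 4 0, Option 5 2, Option 6 4. Option 1 and Option 6 advance.
Runoff: Option 1 is ranked above Option 6 on 8 ballots, Option 6 above Option 1 on 9.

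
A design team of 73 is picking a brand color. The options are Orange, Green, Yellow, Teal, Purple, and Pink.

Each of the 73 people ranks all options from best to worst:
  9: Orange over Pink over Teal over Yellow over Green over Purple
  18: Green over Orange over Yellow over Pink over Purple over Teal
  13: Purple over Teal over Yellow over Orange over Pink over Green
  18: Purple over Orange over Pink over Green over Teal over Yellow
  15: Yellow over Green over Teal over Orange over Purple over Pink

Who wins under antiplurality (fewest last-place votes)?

Last-place votes: Orange 0, Green 13, Yellow 18, Teal 18, Purple 9, Pink 15.

Orange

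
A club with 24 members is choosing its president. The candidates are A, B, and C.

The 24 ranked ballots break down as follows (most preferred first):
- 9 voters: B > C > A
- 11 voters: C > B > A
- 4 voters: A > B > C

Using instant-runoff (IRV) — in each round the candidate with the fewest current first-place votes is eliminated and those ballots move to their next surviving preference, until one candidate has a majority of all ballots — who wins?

Round 1: A 4, B 9, C 11. A eliminated.
Round 2: B 13, C 11. B has a majority (≥13).

B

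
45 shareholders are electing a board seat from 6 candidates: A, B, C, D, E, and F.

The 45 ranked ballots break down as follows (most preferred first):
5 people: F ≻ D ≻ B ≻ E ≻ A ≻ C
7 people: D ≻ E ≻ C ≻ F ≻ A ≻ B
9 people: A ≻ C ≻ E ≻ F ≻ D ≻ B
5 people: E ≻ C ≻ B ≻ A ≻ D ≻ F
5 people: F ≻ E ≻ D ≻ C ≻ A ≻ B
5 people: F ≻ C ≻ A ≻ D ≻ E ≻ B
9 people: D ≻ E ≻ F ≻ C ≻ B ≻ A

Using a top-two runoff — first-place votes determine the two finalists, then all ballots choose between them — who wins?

Round 1 first-place votes: A 9, B 0, C 0, D 16, E 5, F 15. D and F advance.
Runoff: D is ranked above F on 21 ballots, F above D on 24.

F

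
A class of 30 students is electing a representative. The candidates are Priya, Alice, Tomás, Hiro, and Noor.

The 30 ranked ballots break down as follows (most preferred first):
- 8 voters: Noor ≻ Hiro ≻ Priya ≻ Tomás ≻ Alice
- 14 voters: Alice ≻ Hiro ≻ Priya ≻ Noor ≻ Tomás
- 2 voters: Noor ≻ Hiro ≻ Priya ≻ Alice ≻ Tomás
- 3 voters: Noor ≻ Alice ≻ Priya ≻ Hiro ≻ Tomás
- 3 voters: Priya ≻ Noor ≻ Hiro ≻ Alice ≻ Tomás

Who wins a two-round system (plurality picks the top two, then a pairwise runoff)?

Noor

Round 1 first-place votes: Priya 3, Alice 14, Tomás 0, Hiro 0, Noor 13. Alice and Noor advance.
Runoff: Alice is ranked above Noor on 14 ballots, Noor above Alice on 16.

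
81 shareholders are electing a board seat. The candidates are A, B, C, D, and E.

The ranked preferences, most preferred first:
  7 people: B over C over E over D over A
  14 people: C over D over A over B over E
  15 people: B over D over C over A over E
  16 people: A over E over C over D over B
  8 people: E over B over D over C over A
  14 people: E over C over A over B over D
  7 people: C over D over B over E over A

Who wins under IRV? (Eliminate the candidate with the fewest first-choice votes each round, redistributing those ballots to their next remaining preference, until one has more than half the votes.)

Round 1: A 16, B 22, C 21, D 0, E 22. D eliminated.
Round 2: A 16, B 22, C 21, E 22. A eliminated.
Round 3: B 22, C 21, E 38. C eliminated.
Round 4: B 43, E 38. B has a majority (≥41).

B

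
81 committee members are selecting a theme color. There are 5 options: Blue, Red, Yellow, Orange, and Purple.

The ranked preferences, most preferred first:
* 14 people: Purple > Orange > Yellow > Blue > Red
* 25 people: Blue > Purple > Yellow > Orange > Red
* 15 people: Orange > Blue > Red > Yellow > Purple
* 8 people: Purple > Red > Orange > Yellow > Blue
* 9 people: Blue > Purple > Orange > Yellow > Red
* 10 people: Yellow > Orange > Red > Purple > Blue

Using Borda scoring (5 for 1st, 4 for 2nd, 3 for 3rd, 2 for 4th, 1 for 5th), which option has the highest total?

Purple

Blue: 14×2 + 25×5 + 15×4 + 8×1 + 9×5 + 10×1 = 276
Red: 14×1 + 25×1 + 15×3 + 8×4 + 9×1 + 10×3 = 155
Yellow: 14×3 + 25×3 + 15×2 + 8×2 + 9×2 + 10×5 = 231
Orange: 14×4 + 25×2 + 15×5 + 8×3 + 9×3 + 10×4 = 272
Purple: 14×5 + 25×4 + 15×1 + 8×5 + 9×4 + 10×2 = 281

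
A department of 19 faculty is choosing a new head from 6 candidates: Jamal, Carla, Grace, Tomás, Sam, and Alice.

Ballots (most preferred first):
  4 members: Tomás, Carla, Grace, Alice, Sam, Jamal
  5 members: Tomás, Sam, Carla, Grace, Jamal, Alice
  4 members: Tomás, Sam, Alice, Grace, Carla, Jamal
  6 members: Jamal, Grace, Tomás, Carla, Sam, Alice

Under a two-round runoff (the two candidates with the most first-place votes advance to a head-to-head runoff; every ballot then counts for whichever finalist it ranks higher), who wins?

Round 1 first-place votes: Jamal 6, Carla 0, Grace 0, Tomás 13, Sam 0, Alice 0. Tomás and Jamal advance.
Runoff: Tomás is ranked above Jamal on 13 ballots, Jamal above Tomás on 6.

Tomás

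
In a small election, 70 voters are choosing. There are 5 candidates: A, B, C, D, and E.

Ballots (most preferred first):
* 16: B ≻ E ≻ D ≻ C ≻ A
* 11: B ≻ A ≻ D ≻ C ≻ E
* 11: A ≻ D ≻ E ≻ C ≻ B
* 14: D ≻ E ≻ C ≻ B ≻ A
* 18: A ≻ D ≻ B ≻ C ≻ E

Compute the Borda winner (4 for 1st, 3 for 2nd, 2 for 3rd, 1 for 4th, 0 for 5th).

D

A: 16×0 + 11×3 + 11×4 + 14×0 + 18×4 = 149
B: 16×4 + 11×4 + 11×0 + 14×1 + 18×2 = 158
C: 16×1 + 11×1 + 11×1 + 14×2 + 18×1 = 84
D: 16×2 + 11×2 + 11×3 + 14×4 + 18×3 = 197
E: 16×3 + 11×0 + 11×2 + 14×3 + 18×0 = 112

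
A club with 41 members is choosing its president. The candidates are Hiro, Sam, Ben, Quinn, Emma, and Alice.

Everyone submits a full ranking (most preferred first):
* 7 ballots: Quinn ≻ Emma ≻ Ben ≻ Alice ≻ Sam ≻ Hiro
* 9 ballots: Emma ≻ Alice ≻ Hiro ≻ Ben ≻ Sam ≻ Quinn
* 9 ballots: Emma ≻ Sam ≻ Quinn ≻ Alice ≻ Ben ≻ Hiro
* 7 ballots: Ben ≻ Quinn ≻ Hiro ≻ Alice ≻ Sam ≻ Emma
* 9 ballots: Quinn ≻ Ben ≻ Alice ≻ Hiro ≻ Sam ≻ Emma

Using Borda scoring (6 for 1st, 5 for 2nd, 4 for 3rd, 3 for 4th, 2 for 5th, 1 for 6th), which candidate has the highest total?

Quinn

Hiro: 7×1 + 9×4 + 9×1 + 7×4 + 9×3 = 107
Sam: 7×2 + 9×2 + 9×5 + 7×2 + 9×2 = 109
Ben: 7×4 + 9×3 + 9×2 + 7×6 + 9×5 = 160
Quinn: 7×6 + 9×1 + 9×4 + 7×5 + 9×6 = 176
Emma: 7×5 + 9×6 + 9×6 + 7×1 + 9×1 = 159
Alice: 7×3 + 9×5 + 9×3 + 7×3 + 9×4 = 150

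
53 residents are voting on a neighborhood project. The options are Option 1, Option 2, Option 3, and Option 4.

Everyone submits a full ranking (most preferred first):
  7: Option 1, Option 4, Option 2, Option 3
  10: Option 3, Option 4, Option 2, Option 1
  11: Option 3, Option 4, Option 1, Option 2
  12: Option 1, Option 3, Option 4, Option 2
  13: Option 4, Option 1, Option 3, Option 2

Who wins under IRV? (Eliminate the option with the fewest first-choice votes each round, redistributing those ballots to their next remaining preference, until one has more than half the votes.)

Option 1

Round 1: Option 1 19, Option 2 0, Option 3 21, Option 4 13. Option 2 eliminated.
Round 2: Option 1 19, Option 3 21, Option 4 13. Option 4 eliminated.
Round 3: Option 1 32, Option 3 21. Option 1 has a majority (≥27).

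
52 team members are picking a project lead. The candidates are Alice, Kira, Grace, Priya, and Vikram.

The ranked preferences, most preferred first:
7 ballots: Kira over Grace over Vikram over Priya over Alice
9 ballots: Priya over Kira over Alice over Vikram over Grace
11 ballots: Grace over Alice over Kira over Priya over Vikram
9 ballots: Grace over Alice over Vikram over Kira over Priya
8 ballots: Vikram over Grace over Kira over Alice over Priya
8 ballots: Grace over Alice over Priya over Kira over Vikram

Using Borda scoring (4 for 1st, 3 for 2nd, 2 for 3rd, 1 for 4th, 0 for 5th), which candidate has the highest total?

Alice: 7×0 + 9×2 + 11×3 + 9×3 + 8×1 + 8×3 = 110
Kira: 7×4 + 9×3 + 11×2 + 9×1 + 8×2 + 8×1 = 110
Grace: 7×3 + 9×0 + 11×4 + 9×4 + 8×3 + 8×4 = 157
Priya: 7×1 + 9×4 + 11×1 + 9×0 + 8×0 + 8×2 = 70
Vikram: 7×2 + 9×1 + 11×0 + 9×2 + 8×4 + 8×0 = 73

Grace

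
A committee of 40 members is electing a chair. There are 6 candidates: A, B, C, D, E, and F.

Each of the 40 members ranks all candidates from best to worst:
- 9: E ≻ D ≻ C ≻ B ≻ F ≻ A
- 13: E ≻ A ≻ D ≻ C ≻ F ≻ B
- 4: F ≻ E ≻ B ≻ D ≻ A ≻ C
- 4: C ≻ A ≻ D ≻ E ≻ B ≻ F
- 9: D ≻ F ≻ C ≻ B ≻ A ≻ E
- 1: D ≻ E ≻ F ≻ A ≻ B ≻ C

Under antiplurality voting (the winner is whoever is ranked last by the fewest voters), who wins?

Last-place votes: A 9, B 13, C 5, D 0, E 9, F 4.

D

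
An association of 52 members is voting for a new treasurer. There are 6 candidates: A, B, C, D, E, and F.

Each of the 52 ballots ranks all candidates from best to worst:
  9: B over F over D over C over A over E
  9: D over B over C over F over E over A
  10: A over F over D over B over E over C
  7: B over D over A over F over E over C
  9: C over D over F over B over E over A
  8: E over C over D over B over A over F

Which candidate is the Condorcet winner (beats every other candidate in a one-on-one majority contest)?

D vs A: 42–10
D vs B: 36–16
D vs C: 35–17
D vs E: 44–8
D vs F: 33–19
D beats every other candidate.

D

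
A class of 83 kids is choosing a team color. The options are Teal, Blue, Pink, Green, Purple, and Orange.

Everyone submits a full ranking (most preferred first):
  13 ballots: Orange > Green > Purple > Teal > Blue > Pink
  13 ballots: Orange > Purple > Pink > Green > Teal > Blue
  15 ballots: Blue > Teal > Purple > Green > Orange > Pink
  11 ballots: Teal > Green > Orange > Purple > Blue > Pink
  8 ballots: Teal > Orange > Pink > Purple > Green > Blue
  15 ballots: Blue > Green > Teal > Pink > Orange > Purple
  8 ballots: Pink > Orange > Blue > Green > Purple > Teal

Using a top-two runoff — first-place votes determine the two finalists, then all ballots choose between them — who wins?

Orange

Round 1 first-place votes: Teal 19, Blue 30, Pink 8, Green 0, Purple 0, Orange 26. Blue and Orange advance.
Runoff: Blue is ranked above Orange on 30 ballots, Orange above Blue on 53.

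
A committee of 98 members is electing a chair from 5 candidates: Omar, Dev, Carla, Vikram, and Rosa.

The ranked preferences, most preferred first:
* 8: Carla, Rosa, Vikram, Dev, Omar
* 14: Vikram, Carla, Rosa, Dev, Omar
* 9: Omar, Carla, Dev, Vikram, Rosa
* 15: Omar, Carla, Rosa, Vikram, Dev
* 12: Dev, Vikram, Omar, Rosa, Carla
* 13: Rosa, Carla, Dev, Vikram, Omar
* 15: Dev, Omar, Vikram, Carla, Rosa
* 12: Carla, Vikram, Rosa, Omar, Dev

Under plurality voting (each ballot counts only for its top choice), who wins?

First-place votes: Omar 24, Dev 27, Carla 20, Vikram 14, Rosa 13.

Dev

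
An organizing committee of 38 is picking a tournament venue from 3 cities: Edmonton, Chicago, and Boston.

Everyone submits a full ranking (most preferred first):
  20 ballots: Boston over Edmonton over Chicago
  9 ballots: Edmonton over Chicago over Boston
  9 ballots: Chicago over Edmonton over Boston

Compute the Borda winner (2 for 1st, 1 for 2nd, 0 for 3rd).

Edmonton: 20×1 + 9×2 + 9×1 = 47
Chicago: 20×0 + 9×1 + 9×2 = 27
Boston: 20×2 + 9×0 + 9×0 = 40

Edmonton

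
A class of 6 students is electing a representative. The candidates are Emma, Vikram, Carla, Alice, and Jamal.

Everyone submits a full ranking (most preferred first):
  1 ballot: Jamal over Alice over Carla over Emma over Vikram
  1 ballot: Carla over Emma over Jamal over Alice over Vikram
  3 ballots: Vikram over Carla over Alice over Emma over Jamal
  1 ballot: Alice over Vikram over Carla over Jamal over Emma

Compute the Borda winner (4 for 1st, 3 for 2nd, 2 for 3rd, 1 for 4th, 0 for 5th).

Carla

Emma: 1×1 + 1×3 + 3×1 + 1×0 = 7
Vikram: 1×0 + 1×0 + 3×4 + 1×3 = 15
Carla: 1×2 + 1×4 + 3×3 + 1×2 = 17
Alice: 1×3 + 1×1 + 3×2 + 1×4 = 14
Jamal: 1×4 + 1×2 + 3×0 + 1×1 = 7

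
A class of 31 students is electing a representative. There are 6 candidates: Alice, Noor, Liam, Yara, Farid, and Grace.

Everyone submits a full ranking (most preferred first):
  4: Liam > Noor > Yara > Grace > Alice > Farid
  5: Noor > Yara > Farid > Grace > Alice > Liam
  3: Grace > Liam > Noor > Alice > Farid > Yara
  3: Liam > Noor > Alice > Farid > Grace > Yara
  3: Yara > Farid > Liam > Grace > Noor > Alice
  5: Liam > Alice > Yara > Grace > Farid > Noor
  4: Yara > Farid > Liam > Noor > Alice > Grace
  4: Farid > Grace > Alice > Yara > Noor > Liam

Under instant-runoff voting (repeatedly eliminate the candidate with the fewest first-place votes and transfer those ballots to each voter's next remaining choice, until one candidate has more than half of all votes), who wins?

Yara

Round 1: Alice 0, Noor 5, Liam 12, Yara 7, Farid 4, Grace 3. Alice eliminated.
Round 2: Noor 5, Liam 12, Yara 7, Farid 4, Grace 3. Grace eliminated.
Round 3: Noor 5, Liam 15, Yara 7, Farid 4. Farid eliminated.
Round 4: Noor 5, Liam 15, Yara 11. Noor eliminated.
Round 5: Liam 15, Yara 16. Yara has a majority (≥16).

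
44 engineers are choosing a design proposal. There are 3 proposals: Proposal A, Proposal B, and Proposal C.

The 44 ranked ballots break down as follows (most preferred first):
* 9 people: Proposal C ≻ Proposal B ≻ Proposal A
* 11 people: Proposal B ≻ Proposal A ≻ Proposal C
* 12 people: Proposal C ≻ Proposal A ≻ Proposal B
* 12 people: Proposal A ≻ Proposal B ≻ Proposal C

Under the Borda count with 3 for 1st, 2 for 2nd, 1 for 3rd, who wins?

Proposal A: 9×1 + 11×2 + 12×2 + 12×3 = 91
Proposal B: 9×2 + 11×3 + 12×1 + 12×2 = 87
Proposal C: 9×3 + 11×1 + 12×3 + 12×1 = 86

Proposal A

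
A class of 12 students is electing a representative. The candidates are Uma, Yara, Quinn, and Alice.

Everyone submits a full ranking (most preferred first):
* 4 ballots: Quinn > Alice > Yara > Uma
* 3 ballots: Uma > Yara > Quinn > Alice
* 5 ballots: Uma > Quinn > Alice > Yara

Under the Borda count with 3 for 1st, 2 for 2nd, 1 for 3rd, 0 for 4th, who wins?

Uma: 4×0 + 3×3 + 5×3 = 24
Yara: 4×1 + 3×2 + 5×0 = 10
Quinn: 4×3 + 3×1 + 5×2 = 25
Alice: 4×2 + 3×0 + 5×1 = 13

Quinn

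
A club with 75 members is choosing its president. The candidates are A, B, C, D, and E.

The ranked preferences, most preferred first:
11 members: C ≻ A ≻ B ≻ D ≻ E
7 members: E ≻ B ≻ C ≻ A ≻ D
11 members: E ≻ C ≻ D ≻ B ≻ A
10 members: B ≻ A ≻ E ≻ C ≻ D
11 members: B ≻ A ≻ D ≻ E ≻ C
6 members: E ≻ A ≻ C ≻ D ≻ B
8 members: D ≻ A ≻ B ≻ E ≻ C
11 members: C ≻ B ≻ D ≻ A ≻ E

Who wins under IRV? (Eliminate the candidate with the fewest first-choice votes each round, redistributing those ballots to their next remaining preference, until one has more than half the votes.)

B

Round 1: A 0, B 21, C 22, D 8, E 24. A eliminated.
Round 2: B 21, C 22, D 8, E 24. D eliminated.
Round 3: B 29, C 22, E 24. C eliminated.
Round 4: B 51, E 24. B has a majority (≥38).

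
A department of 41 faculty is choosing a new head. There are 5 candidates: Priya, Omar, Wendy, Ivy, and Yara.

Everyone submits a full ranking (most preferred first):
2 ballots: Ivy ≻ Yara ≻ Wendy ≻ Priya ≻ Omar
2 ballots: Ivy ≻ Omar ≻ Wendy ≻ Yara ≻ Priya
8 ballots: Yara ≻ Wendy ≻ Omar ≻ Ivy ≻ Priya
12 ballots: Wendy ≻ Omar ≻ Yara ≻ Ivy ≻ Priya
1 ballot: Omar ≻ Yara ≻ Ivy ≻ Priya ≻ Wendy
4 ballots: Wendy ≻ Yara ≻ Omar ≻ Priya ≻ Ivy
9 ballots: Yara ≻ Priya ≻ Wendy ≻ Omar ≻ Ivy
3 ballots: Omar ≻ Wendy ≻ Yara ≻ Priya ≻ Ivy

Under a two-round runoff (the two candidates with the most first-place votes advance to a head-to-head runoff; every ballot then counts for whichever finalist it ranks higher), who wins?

Wendy

Round 1 first-place votes: Priya 0, Omar 4, Wendy 16, Ivy 4, Yara 17. Yara and Wendy advance.
Runoff: Yara is ranked above Wendy on 20 ballots, Wendy above Yara on 21.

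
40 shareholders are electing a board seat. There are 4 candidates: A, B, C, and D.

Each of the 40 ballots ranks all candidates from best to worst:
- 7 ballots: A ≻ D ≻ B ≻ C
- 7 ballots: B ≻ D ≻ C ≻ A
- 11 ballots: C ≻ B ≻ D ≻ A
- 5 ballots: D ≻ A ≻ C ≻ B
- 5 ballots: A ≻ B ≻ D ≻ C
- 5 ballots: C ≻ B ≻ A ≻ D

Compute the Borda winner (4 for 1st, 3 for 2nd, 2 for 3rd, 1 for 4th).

A: 7×4 + 7×1 + 11×1 + 5×3 + 5×4 + 5×2 = 91
B: 7×2 + 7×4 + 11×3 + 5×1 + 5×3 + 5×3 = 110
C: 7×1 + 7×2 + 11×4 + 5×2 + 5×1 + 5×4 = 100
D: 7×3 + 7×3 + 11×2 + 5×4 + 5×2 + 5×1 = 99

B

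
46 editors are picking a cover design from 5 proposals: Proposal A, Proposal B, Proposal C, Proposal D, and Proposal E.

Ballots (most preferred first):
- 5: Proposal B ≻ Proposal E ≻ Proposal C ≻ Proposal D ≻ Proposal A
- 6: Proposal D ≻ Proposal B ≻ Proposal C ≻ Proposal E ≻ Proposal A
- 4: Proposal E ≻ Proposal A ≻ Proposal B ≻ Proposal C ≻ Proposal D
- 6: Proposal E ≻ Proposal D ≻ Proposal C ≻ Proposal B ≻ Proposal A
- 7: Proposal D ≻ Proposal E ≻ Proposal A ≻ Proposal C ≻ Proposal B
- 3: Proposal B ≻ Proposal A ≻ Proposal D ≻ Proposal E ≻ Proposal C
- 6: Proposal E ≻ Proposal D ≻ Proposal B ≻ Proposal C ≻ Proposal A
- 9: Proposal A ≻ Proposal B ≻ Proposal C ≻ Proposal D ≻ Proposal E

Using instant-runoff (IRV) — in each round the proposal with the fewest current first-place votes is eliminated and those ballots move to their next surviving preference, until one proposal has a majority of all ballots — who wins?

Round 1: Proposal A 9, Proposal B 8, Proposal C 0, Proposal D 13, Proposal E 16. Proposal C eliminated.
Round 2: Proposal A 9, Proposal B 8, Proposal D 13, Proposal E 16. Proposal B eliminated.
Round 3: Proposal A 12, Proposal D 13, Proposal E 21. Proposal A eliminated.
Round 4: Proposal D 25, Proposal E 21. Proposal D has a majority (≥24).

Proposal D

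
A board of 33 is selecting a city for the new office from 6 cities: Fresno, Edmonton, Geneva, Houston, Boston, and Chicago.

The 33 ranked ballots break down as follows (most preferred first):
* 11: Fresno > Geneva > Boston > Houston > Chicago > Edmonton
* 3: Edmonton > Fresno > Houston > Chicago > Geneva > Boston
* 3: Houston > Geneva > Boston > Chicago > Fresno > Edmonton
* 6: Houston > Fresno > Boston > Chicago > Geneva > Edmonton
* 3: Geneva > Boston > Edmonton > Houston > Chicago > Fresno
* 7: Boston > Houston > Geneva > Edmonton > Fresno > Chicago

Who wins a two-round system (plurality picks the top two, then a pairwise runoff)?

Round 1 first-place votes: Fresno 11, Edmonton 3, Geneva 3, Houston 9, Boston 7, Chicago 0. Fresno and Houston advance.
Runoff: Fresno is ranked above Houston on 14 ballots, Houston above Fresno on 19.

Houston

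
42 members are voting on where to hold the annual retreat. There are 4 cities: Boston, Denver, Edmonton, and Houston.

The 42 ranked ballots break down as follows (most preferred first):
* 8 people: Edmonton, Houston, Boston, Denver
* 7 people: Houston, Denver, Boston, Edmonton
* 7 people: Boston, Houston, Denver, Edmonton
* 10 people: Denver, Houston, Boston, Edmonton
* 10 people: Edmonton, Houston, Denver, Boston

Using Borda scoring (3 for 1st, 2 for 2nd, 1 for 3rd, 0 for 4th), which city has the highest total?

Houston

Boston: 8×1 + 7×1 + 7×3 + 10×1 + 10×0 = 46
Denver: 8×0 + 7×2 + 7×1 + 10×3 + 10×1 = 61
Edmonton: 8×3 + 7×0 + 7×0 + 10×0 + 10×3 = 54
Houston: 8×2 + 7×3 + 7×2 + 10×2 + 10×2 = 91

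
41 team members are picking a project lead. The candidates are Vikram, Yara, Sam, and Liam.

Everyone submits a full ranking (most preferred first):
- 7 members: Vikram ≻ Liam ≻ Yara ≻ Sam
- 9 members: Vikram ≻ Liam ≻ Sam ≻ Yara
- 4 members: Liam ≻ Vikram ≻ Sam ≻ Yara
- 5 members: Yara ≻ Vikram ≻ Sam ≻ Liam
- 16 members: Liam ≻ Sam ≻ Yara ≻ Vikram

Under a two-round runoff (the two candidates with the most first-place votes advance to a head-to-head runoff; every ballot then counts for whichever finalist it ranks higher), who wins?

Round 1 first-place votes: Vikram 16, Yara 5, Sam 0, Liam 20. Liam and Vikram advance.
Runoff: Liam is ranked above Vikram on 20 ballots, Vikram above Liam on 21.

Vikram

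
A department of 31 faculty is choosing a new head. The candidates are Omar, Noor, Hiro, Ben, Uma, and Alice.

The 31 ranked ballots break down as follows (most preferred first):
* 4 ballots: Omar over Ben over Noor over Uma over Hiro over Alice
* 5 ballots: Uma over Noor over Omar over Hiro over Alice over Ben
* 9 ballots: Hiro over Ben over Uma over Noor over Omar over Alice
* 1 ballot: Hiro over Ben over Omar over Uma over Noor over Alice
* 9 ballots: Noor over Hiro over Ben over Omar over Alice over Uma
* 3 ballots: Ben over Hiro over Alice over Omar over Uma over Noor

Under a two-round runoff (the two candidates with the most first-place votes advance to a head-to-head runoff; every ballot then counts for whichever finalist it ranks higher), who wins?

Round 1 first-place votes: Omar 4, Noor 9, Hiro 10, Ben 3, Uma 5, Alice 0. Hiro and Noor advance.
Runoff: Hiro is ranked above Noor on 13 ballots, Noor above Hiro on 18.

Noor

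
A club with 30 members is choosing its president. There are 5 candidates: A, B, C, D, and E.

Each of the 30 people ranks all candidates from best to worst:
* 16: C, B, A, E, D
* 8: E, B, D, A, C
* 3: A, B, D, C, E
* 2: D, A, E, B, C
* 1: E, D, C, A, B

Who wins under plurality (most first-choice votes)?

First-place votes: A 3, B 0, C 16, D 2, E 9.

C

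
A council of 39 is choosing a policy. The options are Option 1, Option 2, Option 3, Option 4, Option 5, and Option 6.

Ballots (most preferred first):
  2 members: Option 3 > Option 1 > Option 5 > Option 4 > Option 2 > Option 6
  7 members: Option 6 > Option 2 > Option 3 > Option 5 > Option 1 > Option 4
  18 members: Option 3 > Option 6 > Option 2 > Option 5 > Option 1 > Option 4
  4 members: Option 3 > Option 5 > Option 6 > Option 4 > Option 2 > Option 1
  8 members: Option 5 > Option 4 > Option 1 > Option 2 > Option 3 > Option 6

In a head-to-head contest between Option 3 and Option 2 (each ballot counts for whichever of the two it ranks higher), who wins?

Option 3 is ranked above Option 2 on 24 ballots; Option 2 above Option 3 on 15.

Option 3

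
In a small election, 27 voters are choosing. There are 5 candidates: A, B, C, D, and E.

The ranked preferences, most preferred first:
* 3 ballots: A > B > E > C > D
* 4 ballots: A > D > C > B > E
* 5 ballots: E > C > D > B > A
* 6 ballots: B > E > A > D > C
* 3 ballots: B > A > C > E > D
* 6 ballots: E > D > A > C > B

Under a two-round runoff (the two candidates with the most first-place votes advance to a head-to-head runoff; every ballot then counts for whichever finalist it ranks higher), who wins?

Round 1 first-place votes: A 7, B 9, C 0, D 0, E 11. E and B advance.
Runoff: E is ranked above B on 11 ballots, B above E on 16.

B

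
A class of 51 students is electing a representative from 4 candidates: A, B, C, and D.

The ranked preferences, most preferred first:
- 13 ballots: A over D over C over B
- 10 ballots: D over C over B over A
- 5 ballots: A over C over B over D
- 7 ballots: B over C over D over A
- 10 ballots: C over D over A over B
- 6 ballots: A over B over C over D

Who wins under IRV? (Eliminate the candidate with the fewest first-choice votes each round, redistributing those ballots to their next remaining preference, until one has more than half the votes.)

Round 1: A 24, B 7, C 10, D 10. B eliminated.
Round 2: A 24, C 17, D 10. D eliminated.
Round 3: A 24, C 27. C has a majority (≥26).

C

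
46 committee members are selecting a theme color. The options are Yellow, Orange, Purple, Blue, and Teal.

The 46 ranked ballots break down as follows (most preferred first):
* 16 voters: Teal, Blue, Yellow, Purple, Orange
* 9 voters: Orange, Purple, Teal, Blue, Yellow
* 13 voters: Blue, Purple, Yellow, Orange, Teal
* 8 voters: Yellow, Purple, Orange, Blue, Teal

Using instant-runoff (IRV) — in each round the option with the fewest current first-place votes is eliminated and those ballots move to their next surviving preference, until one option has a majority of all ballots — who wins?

Orange

Round 1: Yellow 8, Orange 9, Purple 0, Blue 13, Teal 16. Purple eliminated.
Round 2: Yellow 8, Orange 9, Blue 13, Teal 16. Yellow eliminated.
Round 3: Orange 17, Blue 13, Teal 16. Blue eliminated.
Round 4: Orange 30, Teal 16. Orange has a majority (≥24).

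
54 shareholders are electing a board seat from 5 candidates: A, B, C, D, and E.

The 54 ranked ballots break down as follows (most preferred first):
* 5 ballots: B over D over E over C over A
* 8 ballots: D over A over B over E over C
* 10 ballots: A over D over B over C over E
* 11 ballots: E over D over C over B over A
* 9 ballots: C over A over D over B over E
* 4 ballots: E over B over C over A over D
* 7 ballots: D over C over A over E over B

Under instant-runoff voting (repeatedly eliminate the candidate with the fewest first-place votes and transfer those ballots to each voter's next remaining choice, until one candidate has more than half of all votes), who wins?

D

Round 1: A 10, B 5, C 9, D 15, E 15. B eliminated.
Round 2: A 10, C 9, D 20, E 15. C eliminated.
Round 3: A 19, D 20, E 15. E eliminated.
Round 4: A 23, D 31. D has a majority (≥28).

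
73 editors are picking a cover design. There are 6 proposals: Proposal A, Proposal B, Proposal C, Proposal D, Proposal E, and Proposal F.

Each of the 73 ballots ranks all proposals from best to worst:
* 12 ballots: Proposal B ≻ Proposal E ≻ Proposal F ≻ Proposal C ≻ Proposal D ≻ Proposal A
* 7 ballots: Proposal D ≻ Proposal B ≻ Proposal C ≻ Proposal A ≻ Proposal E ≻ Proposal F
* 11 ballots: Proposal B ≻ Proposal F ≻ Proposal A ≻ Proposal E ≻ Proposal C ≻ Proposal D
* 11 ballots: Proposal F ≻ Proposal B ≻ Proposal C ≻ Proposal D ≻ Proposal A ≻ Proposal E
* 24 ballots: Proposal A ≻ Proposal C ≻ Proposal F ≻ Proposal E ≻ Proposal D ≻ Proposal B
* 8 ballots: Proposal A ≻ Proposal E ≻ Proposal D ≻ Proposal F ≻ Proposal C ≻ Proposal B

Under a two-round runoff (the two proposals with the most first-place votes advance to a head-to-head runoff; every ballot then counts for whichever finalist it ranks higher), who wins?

Round 1 first-place votes: Proposal A 32, Proposal B 23, Proposal C 0, Proposal D 7, Proposal E 0, Proposal F 11. Proposal A and Proposal B advance.
Runoff: Proposal A is ranked above Proposal B on 32 ballots, Proposal B above Proposal A on 41.

Proposal B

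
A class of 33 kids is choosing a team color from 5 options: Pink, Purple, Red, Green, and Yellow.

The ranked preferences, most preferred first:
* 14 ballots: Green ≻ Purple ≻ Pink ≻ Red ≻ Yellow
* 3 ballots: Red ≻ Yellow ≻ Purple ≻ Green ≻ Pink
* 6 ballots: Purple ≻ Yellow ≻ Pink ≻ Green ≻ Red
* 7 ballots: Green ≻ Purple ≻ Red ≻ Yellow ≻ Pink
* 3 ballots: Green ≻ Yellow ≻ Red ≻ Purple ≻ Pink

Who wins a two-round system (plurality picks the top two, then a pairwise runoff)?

Round 1 first-place votes: Pink 0, Purple 6, Red 3, Green 24, Yellow 0. Green and Purple advance.
Runoff: Green is ranked above Purple on 24 ballots, Purple above Green on 9.

Green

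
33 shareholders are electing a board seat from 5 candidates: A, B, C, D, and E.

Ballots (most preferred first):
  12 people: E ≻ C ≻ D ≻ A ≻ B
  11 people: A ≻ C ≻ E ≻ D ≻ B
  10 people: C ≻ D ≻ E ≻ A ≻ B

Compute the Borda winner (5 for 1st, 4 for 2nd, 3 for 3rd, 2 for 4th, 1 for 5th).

A: 12×2 + 11×5 + 10×2 = 99
B: 12×1 + 11×1 + 10×1 = 33
C: 12×4 + 11×4 + 10×5 = 142
D: 12×3 + 11×2 + 10×4 = 98
E: 12×5 + 11×3 + 10×3 = 123

C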